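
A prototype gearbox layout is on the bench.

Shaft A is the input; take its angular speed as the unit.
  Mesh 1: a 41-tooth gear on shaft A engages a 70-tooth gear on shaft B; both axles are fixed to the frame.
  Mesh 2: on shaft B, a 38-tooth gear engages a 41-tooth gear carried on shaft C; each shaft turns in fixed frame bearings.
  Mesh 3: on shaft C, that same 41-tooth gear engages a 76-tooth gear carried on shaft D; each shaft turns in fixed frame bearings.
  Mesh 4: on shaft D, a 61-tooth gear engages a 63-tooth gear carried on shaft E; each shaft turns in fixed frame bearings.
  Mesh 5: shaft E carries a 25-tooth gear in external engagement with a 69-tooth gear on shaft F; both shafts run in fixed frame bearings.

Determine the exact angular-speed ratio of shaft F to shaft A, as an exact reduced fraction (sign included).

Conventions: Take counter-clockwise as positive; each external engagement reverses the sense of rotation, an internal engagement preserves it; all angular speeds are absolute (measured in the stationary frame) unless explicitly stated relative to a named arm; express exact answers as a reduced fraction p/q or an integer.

class = fixed-axis compound train [5 meshes; 5 ratios multiply, 5 sense flips]
mesh 1 [41T→70T]: running ratio 41/70, sense −
mesh 2 [38T→41T]: running ratio 19/35, sense +
mesh 3 [41T→76T]: running ratio 41/140, sense −
mesh 4 [61T→63T]: running ratio 2501/8820, sense +
mesh 5 [25T→69T]: running ratio 12505/121716, sense −
ω_out/ω_in = -12505/121716

-12505/121716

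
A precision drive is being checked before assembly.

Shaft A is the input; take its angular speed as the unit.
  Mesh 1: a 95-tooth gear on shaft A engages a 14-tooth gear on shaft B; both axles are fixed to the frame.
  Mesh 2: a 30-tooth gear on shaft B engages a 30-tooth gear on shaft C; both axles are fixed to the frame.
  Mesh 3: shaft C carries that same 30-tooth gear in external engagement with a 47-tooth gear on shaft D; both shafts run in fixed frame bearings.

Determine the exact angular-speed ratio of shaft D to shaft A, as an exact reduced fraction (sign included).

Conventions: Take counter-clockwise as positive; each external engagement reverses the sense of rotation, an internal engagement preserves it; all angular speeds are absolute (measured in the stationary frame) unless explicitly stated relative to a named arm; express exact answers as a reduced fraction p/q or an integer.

-1425/329

class = fixed-axis compound train [3 meshes; 3 ratios multiply, 3 sense flips]
mesh 1 [95T→14T]: running ratio 95/14, sense −
mesh 2 [30T→30T]: running ratio 95/14, sense +
mesh 3 [30T→47T]: running ratio 1425/329, sense −
ω_out/ω_in = -1425/329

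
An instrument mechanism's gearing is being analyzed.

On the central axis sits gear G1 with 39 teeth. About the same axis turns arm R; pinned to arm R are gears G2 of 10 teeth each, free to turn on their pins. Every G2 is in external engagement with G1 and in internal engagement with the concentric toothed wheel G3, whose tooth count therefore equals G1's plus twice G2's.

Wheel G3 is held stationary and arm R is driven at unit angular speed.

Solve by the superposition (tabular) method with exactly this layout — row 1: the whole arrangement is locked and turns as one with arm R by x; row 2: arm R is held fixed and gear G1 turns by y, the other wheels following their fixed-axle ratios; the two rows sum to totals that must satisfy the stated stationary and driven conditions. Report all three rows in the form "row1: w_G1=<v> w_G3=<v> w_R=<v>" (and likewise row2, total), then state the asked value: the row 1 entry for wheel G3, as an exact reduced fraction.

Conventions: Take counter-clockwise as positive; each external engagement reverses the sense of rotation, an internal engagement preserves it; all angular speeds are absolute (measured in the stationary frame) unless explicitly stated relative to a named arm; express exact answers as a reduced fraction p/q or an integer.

row1: w_G1=1 w_G3=1 w_R=1
row2: w_G1=59/39 w_G3=-1 w_R=0
total: w_G1=98/39 w_G3=0 w_R=1
asked value: 1

class = planetary set [G3 = 39+2·10 = 59; Willis about the carrier]
row 1 — lock + rotate with arm: ω_sun = ω_ring = ω_arm = x
superposition row 2 [arm held]: sun y, ring −(39/59)·y, arm 0
boundary: total ω_ring = x − (39/59)·y = 0 and total ω_arm = x = 1  ⇒  y = 59/39, x = 1
row 2 ring = −(39/59)·59/39 = -1
totals (row 1 + row 2): sun 1 + 59/39 = 98/39, ring 1 + (-1) = 0, arm 1 + 0 = 1
asked cell (row1, ring) = 1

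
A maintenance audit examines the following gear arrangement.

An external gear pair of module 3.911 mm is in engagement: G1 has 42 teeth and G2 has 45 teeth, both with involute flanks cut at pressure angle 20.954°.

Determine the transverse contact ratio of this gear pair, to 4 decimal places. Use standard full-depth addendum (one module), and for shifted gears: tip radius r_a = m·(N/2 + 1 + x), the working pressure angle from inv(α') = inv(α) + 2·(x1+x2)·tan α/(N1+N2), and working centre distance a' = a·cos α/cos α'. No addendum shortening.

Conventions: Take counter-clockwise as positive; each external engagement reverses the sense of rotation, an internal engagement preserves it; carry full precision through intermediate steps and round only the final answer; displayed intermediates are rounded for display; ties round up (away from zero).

single-mesh involute tooth geometry (42T engaging 45T at module 3.911)
base radii: r_b1 = 76.699500, r_b2 = 82.178035
tip radii: r_a1 = 86.042000, r_a2 = 91.908500
no profile shift: α' = α, a' = a
action lengths: √(r_a1²−r_b1²) = 38.992467, √(r_a2²−r_b2²) = 41.157537
base pitch p_b = π·m·cos α = 11.474218
CR = (38.992467 + 41.157537 − 170.128500·sin 20.95400°)/11.474218 = 1.682811
contact ratio ≈ 1.6828

1.6828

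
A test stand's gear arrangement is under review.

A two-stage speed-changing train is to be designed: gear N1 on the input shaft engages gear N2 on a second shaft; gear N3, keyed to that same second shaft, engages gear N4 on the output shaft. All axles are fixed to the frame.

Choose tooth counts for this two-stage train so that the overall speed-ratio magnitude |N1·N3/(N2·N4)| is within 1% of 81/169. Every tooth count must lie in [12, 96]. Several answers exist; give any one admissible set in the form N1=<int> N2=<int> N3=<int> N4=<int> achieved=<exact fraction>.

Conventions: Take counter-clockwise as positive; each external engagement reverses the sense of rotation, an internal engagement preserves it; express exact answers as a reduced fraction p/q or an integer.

N1=12 N2=13 N3=27 N4=52 achieved=81/169

2-stage fixed-axis compound train for ratio 81/169
target = 81/169 in lowest terms: an exact hit needs N1·N3 = k·81 and N2·N4 = k·169 for one integer k, every count in [12, 96]; additionally prefer no 1:1 stage (N1 ≠ N2, N3 ≠ N4)
k = 1…3: no 1:1-free in-range split of k·81 and k·169 into factor pairs; take k = 4
k = 4: N1·N3 = 324 = 12·27, N2·N4 = 676 = 13·52
achieved = 12·27/(13·52) = 81/169; |achieved − target| = 0 ≤ 81/16900 ✓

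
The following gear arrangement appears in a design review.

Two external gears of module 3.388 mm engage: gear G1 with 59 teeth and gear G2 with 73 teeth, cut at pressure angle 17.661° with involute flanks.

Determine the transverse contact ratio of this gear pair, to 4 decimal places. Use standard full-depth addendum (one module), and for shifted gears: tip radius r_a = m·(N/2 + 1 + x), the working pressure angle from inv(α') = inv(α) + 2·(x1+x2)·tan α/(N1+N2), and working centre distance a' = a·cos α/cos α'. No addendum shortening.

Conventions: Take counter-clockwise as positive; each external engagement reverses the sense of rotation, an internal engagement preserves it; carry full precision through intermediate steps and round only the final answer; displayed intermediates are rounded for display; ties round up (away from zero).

class = single-mesh tooth geometry [involute pair 59T × 73T, m = 3.388]
base radii: r_b1 = 95.235366, r_b2 = 117.833588
tip radii: r_a1 = 103.334000, r_a2 = 127.050000
no profile shift: α' = α, a' = a
action lengths: √(r_a1²−r_b1²) = 40.101629, √(r_a2²−r_b2²) = 47.507346
base pitch p_b = π·m·cos α = 10.142059
CR = (40.101629 + 47.507346 − 223.608000·sin 17.66100°)/10.142059 = 1.949285
contact ratio ≈ 1.9493

1.9493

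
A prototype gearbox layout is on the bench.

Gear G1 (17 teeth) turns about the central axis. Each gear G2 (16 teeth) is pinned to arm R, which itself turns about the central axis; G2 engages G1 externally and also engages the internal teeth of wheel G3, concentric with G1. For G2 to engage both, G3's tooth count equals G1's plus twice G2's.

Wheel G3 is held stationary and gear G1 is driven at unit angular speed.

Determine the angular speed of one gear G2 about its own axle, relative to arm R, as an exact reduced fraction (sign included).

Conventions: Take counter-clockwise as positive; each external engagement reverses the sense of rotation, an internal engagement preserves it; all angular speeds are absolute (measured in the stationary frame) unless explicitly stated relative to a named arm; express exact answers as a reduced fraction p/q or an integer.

class = planetary set [G3 = 17+2·16 = 49; Willis about the carrier]
ring teeth: 17 + 2·16 = 49
17(ω_sun−ω_arm) = −49(ω_ring−ω_arm),  ω_ring = 0, ω_sun = 1
17(1−ω_arm) = −49(0−ω_arm)  ⇒  66·ω_arm = 17  ⇒  ω_arm = 17/66
sun–planet mesh: 17·(1−17/66) = −16·(ω_p−ω_arm)  ⇒  ω_p−ω_arm = -833/1056
exact speed ratio = -833/1056

-833/1056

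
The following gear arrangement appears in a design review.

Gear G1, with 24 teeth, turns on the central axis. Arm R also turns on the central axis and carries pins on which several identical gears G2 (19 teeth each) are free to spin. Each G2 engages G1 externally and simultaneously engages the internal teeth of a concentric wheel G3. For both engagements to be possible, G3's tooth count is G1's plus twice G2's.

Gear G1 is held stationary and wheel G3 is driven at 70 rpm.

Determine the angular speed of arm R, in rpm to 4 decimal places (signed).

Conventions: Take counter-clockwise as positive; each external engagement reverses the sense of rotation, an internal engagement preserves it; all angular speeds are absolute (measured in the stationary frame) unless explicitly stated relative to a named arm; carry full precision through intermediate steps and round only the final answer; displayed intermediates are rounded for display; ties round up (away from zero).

+50.4651 rpm

class = planetary set [G3 = 24+2·19 = 62; Willis about the carrier]
normalise by the input: solve with ω_ring = 1, then scale by 70 rpm
ring teeth: 24 + 2·19 = 62
24(ω_sun−ω_arm) = −62(ω_ring−ω_arm),  ω_sun = 0, ω_ring = 1
24(0−ω_arm) = −62(1−ω_arm)  ⇒  86·ω_arm = 62  ⇒  ω_arm = 31/43
scale: ω_arm = 31/43 × 70 rpm = +50.4651 rpm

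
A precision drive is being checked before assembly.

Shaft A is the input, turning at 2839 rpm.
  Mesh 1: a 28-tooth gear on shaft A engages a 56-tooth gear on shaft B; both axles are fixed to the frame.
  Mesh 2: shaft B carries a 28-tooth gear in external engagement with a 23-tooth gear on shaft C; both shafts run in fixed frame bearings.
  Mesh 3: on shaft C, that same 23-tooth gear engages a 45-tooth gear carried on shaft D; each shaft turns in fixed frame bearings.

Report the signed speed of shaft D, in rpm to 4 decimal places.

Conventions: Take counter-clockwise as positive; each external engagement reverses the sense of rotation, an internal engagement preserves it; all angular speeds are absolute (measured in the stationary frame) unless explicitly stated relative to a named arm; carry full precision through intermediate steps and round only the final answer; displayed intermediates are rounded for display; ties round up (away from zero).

-883.2444 rpm

topology: fixed-axis compound train — 3 meshes, A→D
mesh 1 [28T→56T]: ω = 2839.0000×28/56 = 1419.5000 rpm, sense flips to −
mesh 2 [28T→23T]: ω = 1419.5000×28/23 = 1728.0870 rpm, sense flips to +
mesh 3 [23T→45T]: ω = 1728.0870×23/45 = 883.2444 rpm, sense flips to −
signed output speed = -883.2444 rpm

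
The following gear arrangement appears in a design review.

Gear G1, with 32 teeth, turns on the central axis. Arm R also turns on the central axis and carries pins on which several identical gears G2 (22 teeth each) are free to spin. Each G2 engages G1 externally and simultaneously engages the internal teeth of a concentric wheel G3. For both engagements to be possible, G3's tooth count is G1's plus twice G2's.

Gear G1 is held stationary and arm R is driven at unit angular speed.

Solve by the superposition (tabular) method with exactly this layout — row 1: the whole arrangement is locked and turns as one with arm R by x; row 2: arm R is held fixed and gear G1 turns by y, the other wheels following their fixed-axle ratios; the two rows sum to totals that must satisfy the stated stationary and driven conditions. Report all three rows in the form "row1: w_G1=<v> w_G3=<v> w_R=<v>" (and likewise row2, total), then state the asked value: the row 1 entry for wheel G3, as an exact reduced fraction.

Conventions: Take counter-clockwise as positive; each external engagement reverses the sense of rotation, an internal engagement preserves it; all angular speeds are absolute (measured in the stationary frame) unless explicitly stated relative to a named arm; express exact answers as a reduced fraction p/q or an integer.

row1: w_G1=1 w_G3=1 w_R=1
row2: w_G1=-1 w_G3=8/19 w_R=0
total: w_G1=0 w_G3=27/19 w_R=1
asked value: 1

topology: planetary set — G1 32T / G2 22T / G3 76T, arm = carrier (Willis)
superposition row 1 [locked train]: every member turns x
superposition row 2 [arm held]: sun y, ring −(32/76)·y, arm 0
boundary: total ω_sun = x + y = 0 and total ω_arm = x = 1  ⇒  y = -1, x = 1
row 2 ring = −(32/76)·(-1) = 8/19
totals (row 1 + row 2): sun 1 + (-1) = 0, ring 1 + 8/19 = 27/19, arm 1 + 0 = 1
asked cell (row1, ring) = 1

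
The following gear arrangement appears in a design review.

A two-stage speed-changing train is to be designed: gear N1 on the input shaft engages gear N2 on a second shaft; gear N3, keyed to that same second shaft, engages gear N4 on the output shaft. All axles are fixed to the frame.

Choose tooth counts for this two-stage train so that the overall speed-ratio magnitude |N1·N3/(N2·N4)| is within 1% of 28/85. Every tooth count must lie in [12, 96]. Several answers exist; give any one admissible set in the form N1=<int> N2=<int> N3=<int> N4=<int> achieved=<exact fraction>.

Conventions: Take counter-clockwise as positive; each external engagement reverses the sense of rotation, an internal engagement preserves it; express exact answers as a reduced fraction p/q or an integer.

2-stage fixed-axis compound train for ratio 28/85
target = 28/85 in lowest terms: an exact hit needs N1·N3 = k·28 and N2·N4 = k·85 for one integer k, every count in [12, 96]; additionally prefer no 1:1 stage (N1 ≠ N2, N3 ≠ N4)
k = 1…5: no 1:1-free in-range split of k·28 and k·85 into factor pairs; take k = 6
k = 6: N1·N3 = 168 = 12·14, N2·N4 = 510 = 15·34
achieved = 12·14/(15·34) = 28/85; |achieved − target| = 0 ≤ 7/2125 ✓

N1=12 N2=15 N3=14 N4=34 achieved=28/85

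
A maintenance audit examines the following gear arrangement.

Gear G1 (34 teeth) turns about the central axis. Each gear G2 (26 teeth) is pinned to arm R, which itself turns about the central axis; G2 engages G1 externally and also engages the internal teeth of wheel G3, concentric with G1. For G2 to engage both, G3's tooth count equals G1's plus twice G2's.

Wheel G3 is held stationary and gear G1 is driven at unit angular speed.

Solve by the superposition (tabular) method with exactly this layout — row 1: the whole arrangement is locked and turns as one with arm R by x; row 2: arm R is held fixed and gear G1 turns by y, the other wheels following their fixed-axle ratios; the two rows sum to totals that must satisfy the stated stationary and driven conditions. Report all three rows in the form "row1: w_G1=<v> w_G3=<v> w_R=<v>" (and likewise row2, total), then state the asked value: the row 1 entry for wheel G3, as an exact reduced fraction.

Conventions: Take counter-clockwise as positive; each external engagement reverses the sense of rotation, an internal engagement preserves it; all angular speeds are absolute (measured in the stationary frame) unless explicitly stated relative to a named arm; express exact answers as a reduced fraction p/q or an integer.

row1: w_G1=17/60 w_G3=17/60 w_R=17/60
row2: w_G1=43/60 w_G3=-17/60 w_R=0
total: w_G1=1 w_G3=0 w_R=17/60
asked value: 17/60

recognized (axles ride arm R): planetary set, 34/26/86 teeth
row 1 (train locked, turned with arm): all members turn x
row 2 (arm held, sun turns y): ω_ring = −(34/86)·y, ω_arm = 0
boundary: total ω_ring = x − (34/86)·y = 0 and total ω_sun = x + y = 1  ⇒  y = 43/60, x = 17/60
row 2 ring = −(34/86)·43/60 = -17/60
totals (row 1 + row 2): sun 17/60 + 43/60 = 1, ring 17/60 + (-17/60) = 0, arm 17/60 + 0 = 17/60
asked cell (row1, ring) = 17/60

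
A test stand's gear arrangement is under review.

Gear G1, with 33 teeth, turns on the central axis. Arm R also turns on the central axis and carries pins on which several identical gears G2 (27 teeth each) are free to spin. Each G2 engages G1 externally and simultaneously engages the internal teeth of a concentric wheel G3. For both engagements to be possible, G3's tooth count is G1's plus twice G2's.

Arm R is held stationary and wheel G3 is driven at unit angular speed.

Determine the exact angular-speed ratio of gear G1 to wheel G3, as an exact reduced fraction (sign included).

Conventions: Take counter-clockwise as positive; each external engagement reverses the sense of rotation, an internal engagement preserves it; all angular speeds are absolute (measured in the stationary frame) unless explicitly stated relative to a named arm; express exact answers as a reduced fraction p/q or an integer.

topology: planetary set — G1 33T / G2 27T / G3 87T, arm = carrier (Willis)
ring teeth: 33 + 2·27 = 87
33(ω_sun−ω_arm) = −87(ω_ring−ω_arm),  ω_arm = 0, ω_ring = 1
ω_sun = 0 − (87/33)(1−0) = -29/11
ω_out/ω_in = -29/11

-29/11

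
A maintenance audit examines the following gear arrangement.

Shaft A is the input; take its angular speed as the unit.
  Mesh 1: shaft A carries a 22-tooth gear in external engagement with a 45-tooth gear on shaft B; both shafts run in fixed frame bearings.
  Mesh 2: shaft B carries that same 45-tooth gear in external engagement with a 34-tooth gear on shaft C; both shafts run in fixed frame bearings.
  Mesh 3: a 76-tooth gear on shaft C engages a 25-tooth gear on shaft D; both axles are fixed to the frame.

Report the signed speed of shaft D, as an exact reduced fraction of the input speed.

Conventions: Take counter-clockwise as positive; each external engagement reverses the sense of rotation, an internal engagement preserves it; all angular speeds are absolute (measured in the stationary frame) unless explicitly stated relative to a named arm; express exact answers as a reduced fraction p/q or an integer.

-836/425

3-mesh fixed-axis compound train (all bearings frame-fixed)
mesh 1 [22T→45T]: |ω|/ω_in = 1×22/45 = 22/45, sense flips to −
mesh 2 [45T→34T]: |ω|/ω_in = (22/45)×45/34 = 11/17, sense flips to +
mesh 3 [76T→25T]: |ω|/ω_in = (11/17)×76/25 = 836/425, sense flips to −
signed output speed (× input speed) = -836/425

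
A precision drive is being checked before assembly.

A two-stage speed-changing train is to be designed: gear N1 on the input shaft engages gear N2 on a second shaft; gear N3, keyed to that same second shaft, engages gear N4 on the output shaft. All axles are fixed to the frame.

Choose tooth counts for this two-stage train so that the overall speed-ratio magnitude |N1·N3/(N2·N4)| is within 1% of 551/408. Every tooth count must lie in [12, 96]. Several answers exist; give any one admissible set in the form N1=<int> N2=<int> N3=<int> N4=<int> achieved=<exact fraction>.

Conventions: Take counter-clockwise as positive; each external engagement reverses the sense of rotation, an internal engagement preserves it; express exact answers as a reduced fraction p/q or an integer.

class = fixed-axis compound train [2-stage, 551/408 wanted]
target = 551/408 in lowest terms: an exact hit needs N1·N3 = k·551 and N2·N4 = k·408 for one integer k, every count in [12, 96]; additionally prefer no 1:1 stage (N1 ≠ N2, N3 ≠ N4)
k = 1: N1·N3 = 551 = 19·29, N2·N4 = 408 = 12·34
achieved = 19·29/(12·34) = 551/408; |achieved − target| = 0 ≤ 551/40800 ✓

N1=19 N2=12 N3=29 N4=34 achieved=551/408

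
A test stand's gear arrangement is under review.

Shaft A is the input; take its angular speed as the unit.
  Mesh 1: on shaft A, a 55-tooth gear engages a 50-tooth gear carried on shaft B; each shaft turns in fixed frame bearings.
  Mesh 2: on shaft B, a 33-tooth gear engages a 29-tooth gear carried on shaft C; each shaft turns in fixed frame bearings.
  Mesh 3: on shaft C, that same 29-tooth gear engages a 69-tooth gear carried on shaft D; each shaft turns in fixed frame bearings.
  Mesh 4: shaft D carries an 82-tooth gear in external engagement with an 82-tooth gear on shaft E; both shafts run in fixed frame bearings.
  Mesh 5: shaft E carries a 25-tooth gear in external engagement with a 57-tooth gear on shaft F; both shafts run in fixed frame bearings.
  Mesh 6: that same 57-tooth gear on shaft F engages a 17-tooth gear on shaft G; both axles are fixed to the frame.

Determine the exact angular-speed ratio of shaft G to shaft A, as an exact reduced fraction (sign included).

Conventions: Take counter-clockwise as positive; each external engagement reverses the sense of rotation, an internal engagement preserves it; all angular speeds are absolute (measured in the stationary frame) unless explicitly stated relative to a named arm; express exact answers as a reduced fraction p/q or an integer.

class = fixed-axis compound train [6 meshes; 6 ratios multiply, 6 sense flips]
mesh 1 [55T→50T]: running ratio 11/10, sense −
mesh 2 [33T→29T]: running ratio 363/290, sense +
mesh 3 [29T→69T]: running ratio 121/230, sense −
mesh 4 [82T→82T]: running ratio 121/230, sense +
mesh 5 [25T→57T]: running ratio 605/2622, sense −
mesh 6 [57T→17T]: running ratio 605/782, sense +
ω_out/ω_in = 605/782

605/782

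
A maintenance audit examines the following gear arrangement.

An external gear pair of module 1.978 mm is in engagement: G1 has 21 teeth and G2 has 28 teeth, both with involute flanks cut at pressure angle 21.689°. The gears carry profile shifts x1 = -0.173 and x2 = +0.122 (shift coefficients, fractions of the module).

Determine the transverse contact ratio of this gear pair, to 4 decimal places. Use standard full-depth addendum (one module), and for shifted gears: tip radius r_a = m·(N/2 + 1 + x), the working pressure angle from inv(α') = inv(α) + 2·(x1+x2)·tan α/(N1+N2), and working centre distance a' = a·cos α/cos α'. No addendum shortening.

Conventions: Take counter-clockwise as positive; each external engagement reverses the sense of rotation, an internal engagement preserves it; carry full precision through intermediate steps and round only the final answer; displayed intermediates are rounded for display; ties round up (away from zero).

1.5585

single-mesh involute tooth geometry (21T engaging 28T at module 1.978)
base radii: r_b1 = 19.298628, r_b2 = 25.731504
tip radii: r_a1 = 22.404806, r_a2 = 29.911316
inv(α') = inv(21.689°) + 2·(-0.173+0.122)·tan α/(21+28) = 0.01835358  ⇒  α' = 21.38444°
a' = a·cos α / cos α' = 48.4610·cos 21.689°/cos 21.38444° = 48.359445
action lengths: √(r_a1²−r_b1²) = 11.381488, √(r_a2²−r_b2²) = 15.250459
base pitch p_b = π·m·cos α = 5.774136
CR = (11.381488 + 15.250459 − 48.359445·sin 21.38444°)/5.774136 = 1.558491
contact ratio ≈ 1.5585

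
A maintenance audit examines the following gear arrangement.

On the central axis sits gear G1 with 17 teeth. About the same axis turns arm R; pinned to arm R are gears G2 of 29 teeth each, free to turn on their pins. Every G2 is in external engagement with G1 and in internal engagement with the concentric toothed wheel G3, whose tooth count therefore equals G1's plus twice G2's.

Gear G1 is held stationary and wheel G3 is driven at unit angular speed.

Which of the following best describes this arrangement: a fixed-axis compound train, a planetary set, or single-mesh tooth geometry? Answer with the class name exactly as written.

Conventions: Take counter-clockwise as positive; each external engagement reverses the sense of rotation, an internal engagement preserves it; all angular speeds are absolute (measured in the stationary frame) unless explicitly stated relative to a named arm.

planetary set (17T centre, 29T on arm, 75T internal) — Willis relation
classification: planetary set

planetary set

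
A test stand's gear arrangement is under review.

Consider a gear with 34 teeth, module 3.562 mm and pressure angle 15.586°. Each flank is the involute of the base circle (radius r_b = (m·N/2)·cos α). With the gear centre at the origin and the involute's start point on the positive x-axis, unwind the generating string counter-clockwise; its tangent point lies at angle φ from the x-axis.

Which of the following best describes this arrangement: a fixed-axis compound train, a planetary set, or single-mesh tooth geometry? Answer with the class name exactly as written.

single-mesh tooth geometry

single-mesh involute tooth geometry (34T wheel at module 3.562)
classification: single-mesh tooth geometry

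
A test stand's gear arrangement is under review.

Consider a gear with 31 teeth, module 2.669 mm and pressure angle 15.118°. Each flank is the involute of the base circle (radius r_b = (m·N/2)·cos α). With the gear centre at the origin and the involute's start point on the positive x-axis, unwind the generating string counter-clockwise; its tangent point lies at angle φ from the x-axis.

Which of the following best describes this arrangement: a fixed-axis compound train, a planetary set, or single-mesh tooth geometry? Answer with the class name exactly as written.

recognized (one wheel, involute flank): single-mesh tooth geometry, m = 2.669, N = 31
classification: single-mesh tooth geometry

single-mesh tooth geometry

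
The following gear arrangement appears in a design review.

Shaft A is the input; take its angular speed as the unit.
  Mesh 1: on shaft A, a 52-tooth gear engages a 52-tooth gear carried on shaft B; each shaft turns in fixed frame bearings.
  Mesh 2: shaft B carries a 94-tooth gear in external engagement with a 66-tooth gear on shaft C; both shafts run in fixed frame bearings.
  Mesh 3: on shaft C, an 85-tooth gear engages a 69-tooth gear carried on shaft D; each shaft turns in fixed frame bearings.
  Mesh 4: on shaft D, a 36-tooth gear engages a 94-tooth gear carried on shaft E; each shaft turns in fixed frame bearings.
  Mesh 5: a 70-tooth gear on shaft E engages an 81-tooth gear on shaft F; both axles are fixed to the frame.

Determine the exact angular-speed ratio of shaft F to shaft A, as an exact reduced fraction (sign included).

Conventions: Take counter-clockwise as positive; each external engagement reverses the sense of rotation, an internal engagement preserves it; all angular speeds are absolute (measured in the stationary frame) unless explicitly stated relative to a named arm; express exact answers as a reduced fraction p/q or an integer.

class = fixed-axis compound train [5 meshes; 5 ratios multiply, 5 sense flips]
mesh 1 [52T→52T]: running ratio 1, sense −
mesh 2 [94T→66T]: running ratio 47/33, sense +
mesh 3 [85T→69T]: running ratio 3995/2277, sense −
mesh 4 [36T→94T]: running ratio 170/253, sense +
mesh 5 [70T→81T]: running ratio 11900/20493, sense −
ω_out/ω_in = -11900/20493

-11900/20493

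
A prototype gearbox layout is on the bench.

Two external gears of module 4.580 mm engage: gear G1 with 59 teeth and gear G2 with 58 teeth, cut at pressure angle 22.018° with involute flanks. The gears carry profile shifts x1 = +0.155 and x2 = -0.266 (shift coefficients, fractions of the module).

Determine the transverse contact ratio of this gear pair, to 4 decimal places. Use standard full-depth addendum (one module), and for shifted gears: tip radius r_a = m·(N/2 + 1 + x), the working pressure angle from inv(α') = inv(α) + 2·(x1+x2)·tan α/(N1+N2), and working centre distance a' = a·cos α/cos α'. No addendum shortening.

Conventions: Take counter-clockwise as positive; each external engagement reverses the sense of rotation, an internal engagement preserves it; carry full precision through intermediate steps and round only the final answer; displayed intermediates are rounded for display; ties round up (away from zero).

recognized (one external pair, fixed centres): single-mesh tooth geometry, m = 4.580, N1 = 59, N2 = 58
base radii: r_b1 = 125.255904, r_b2 = 123.132922
tip radii: r_a1 = 140.399900, r_a2 = 136.181720
inv(α') = inv(22.018°) + 2·(+0.155-0.266)·tan α/(59+58) = 0.01933781  ⇒  α' = 21.74546°
a' = a·cos α / cos α' = 267.9300·cos 22.018°/cos 21.74546° = 267.418618
action lengths: √(r_a1²−r_b1²) = 63.427837, √(r_a2²−r_b2²) = 58.169960
base pitch p_b = π·m·cos α = 13.339086
CR = (63.427837 + 58.169960 − 267.418618·sin 21.74546°)/13.339086 = 1.688537
contact ratio ≈ 1.6885

1.6885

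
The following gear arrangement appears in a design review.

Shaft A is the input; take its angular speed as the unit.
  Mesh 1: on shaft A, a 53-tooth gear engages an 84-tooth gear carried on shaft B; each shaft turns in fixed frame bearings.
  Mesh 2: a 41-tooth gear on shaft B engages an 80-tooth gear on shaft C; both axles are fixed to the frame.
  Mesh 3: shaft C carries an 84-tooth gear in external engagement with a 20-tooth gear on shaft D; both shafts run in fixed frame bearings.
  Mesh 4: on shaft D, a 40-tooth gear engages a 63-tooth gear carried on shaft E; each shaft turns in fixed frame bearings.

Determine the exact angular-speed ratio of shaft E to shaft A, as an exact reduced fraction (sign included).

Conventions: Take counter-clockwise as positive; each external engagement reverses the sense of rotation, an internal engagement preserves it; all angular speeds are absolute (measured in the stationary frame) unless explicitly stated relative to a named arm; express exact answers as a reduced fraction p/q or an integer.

class = fixed-axis compound train [4 meshes; 4 ratios multiply, 4 sense flips]
mesh 1 [53T→84T]: running ratio 53/84, sense −
mesh 2 [41T→80T]: running ratio 2173/6720, sense +
mesh 3 [84T→20T]: running ratio 2173/1600, sense −
mesh 4 [40T→63T]: running ratio 2173/2520, sense +
ω_out/ω_in = 2173/2520

2173/2520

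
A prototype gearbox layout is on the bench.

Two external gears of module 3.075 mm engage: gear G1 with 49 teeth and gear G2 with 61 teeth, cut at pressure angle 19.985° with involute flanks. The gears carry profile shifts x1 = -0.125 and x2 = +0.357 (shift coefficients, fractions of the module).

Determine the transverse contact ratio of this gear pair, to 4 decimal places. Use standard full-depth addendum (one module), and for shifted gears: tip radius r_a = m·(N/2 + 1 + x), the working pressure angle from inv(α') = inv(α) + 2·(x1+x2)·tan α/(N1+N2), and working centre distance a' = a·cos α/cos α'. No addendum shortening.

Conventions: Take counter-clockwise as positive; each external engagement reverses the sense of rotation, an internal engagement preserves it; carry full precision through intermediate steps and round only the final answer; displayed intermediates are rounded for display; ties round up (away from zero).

single-mesh involute tooth geometry (49T engaging 61T at module 3.075)
base radii: r_b1 = 70.800836, r_b2 = 88.139816
tip radii: r_a1 = 78.028125, r_a2 = 97.960275
inv(α') = inv(19.985°) + 2·(-0.125+0.357)·tan α/(49+61) = 0.01640377  ⇒  α' = 20.62685°
a' = a·cos α / cos α' = 169.1250·cos 19.985°/cos 20.62685° = 169.827525
action lengths: √(r_a1²−r_b1²) = 32.796797, √(r_a2²−r_b2²) = 42.750301
base pitch p_b = π·m·cos α = 9.078669
CR = (32.796797 + 42.750301 − 169.827525·sin 20.62685°)/9.078669 = 1.731554
contact ratio ≈ 1.7316

1.7316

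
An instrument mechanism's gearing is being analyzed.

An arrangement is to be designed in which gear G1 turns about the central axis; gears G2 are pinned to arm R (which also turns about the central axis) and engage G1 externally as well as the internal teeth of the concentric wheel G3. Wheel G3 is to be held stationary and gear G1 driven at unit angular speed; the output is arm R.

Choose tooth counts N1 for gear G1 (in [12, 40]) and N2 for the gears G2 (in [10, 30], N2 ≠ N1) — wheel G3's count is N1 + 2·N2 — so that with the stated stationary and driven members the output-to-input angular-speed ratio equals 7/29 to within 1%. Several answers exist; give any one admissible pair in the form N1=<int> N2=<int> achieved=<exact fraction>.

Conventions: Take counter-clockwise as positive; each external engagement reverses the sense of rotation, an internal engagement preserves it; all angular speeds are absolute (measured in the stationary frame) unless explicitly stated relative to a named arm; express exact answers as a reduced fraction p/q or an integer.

N1=14 N2=15 achieved=7/29

planetary set to be sized for 7/29 (Willis relation)
Willis with ω_ring = 0: ω_arm/ω_sun = N1/(N1+N3); set equal to 7/29  ⇒  N3/N1 = 1/(7/29) − 1 = 22/7
N3 = N1 + 2·N2  ⇒  N2/N1 = (N3/N1 − 1)/2 = (22/7 − 1)/2 = 15/14
smallest multiple with N1 ≥ 12 and N2 ≥ 10: k = 1  ⇒  N1 = 1·14 = 14, N2 = 1·15 = 15 (N1 ≤ 40, N2 ≤ 30, N2 ≠ N1 ✓), N3 = 14 + 2·15 = 44
check: N1/(N1+N3) with N1 = 14, N3 = 44 gives 7/29; |achieved − target| = 0 ≤ 7/2900 ✓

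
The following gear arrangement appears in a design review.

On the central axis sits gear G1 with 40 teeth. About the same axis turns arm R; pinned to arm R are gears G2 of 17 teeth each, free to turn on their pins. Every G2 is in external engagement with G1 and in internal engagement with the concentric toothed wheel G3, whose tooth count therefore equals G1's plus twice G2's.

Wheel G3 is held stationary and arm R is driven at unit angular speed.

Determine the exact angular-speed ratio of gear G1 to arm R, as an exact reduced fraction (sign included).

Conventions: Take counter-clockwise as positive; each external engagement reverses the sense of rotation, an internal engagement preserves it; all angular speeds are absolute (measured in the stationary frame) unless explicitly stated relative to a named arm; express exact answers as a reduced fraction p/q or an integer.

planetary set (40T centre, 17T on arm, 74T internal) — Willis relation
ring teeth: 40 + 2·17 = 74
40(ω_sun−ω_arm) = −74(ω_ring−ω_arm),  ω_ring = 0, ω_arm = 1
ω_sun = 1 − (74/40)(0−1) = 57/20
ω_out/ω_in = 57/20

57/20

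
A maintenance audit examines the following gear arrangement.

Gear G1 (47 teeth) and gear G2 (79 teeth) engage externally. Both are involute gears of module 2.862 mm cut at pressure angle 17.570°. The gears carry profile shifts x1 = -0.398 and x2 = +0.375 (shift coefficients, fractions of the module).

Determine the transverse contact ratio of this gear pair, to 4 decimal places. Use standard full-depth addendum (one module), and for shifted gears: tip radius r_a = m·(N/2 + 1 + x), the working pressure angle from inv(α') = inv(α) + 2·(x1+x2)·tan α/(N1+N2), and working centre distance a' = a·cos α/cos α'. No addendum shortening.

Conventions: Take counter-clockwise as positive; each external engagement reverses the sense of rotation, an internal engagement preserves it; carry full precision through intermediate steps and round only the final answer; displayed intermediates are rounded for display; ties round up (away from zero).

1.9506

single-mesh involute tooth geometry (47T engaging 79T at module 2.862)
base radii: r_b1 = 64.119384, r_b2 = 107.775135
tip radii: r_a1 = 68.979924, r_a2 = 116.984250
inv(α') = inv(17.570°) + 2·(-0.398+0.375)·tan α/(47+79) = 0.00987254  ⇒  α' = 17.50367°
a' = a·cos α / cos α' = 180.3060·cos 17.570°/cos 17.50367° = 180.240054
action lengths: √(r_a1²−r_b1²) = 25.434907, √(r_a2²−r_b2²) = 45.495440
base pitch p_b = π·m·cos α = 8.571787
CR = (25.434907 + 45.495440 − 180.240054·sin 17.50367°)/8.571787 = 1.950596
contact ratio ≈ 1.9506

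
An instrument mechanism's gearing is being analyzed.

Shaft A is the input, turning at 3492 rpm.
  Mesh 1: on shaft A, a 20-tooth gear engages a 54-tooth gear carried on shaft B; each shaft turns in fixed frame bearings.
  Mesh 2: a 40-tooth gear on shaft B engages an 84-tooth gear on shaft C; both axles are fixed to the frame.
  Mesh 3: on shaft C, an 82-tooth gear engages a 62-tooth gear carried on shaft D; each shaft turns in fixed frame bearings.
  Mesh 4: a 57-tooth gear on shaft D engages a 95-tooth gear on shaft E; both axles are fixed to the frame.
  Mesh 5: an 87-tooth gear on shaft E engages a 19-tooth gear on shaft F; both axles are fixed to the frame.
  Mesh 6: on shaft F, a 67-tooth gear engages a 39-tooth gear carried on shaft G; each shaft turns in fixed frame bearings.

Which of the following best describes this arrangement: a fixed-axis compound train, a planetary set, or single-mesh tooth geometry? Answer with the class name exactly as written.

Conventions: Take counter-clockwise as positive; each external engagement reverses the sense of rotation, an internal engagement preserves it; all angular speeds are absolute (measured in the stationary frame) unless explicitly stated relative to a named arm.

fixed-axis compound train

class = fixed-axis compound train [6 meshes; 6 ratios multiply, 6 sense flips]
classification: fixed-axis compound train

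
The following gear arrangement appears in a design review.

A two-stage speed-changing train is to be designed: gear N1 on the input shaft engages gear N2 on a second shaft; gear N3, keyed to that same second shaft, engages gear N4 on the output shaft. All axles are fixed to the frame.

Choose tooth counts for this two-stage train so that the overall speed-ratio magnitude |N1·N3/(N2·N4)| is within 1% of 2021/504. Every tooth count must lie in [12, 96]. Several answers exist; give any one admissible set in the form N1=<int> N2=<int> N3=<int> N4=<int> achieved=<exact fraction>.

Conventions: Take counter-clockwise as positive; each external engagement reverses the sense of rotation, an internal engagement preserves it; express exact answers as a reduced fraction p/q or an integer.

2-stage fixed-axis compound train for ratio 2021/504
target = 2021/504 in lowest terms: an exact hit needs N1·N3 = k·2021 and N2·N4 = k·504 for one integer k, every count in [12, 96]; additionally prefer no 1:1 stage (N1 ≠ N2, N3 ≠ N4)
k = 1: N1·N3 = 2021 = 43·47, N2·N4 = 504 = 12·42
achieved = 43·47/(12·42) = 2021/504; |achieved − target| = 0 ≤ 2021/50400 ✓

N1=43 N2=12 N3=47 N4=42 achieved=2021/504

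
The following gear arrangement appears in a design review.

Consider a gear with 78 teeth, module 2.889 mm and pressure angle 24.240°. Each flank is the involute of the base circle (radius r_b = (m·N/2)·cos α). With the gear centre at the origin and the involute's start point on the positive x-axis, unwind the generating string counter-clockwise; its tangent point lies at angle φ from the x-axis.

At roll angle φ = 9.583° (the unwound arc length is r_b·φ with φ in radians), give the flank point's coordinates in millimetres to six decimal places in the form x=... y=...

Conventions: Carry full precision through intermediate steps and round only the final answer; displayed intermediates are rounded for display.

x=104.164178 y=0.159782

class = single-mesh tooth geometry [base-circle involute, m = 2.889, 78T]
pitch radius r_p = m·N/2 = 2.889·78/2 = 112.671000
base radius r_b = r_p·cos α = 112.671000·cos 24.240° = 102.737216
roll angle φ = 9.583° = 0.16725490 rad
x = r_b·(cos φ + φ·sin φ) = 104.164178
y = r_b·(sin φ − φ·cos φ) = 0.159782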